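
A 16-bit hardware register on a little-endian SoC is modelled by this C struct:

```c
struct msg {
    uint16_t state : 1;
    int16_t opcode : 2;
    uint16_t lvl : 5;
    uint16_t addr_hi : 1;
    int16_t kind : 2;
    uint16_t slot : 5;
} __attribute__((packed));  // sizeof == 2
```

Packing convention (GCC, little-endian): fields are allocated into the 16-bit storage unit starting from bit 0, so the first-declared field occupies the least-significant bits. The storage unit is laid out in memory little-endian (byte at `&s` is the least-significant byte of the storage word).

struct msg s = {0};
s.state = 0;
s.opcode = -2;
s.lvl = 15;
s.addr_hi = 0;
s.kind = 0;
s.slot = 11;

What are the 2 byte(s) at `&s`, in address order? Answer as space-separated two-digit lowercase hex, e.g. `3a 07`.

7c 58

[0+:1] state=0 & 0x1 = 0x0; word=0x0000
[1+:2] opcode=-2 & 0x3 = 0x2; word=0x0004
[3+:5] lvl=15 & 0x1f = 0xf; word=0x007c
[8+:1] addr_hi=0 & 0x1 = 0x0; word=0x007c
[9+:2] kind=0 & 0x3 = 0x0; word=0x007c
[11+:5] slot=11 & 0x1f = 0xb; word=0x587c
word = 0x587c → little-endian bytes:
  [0]=0x7c  [1]=0x58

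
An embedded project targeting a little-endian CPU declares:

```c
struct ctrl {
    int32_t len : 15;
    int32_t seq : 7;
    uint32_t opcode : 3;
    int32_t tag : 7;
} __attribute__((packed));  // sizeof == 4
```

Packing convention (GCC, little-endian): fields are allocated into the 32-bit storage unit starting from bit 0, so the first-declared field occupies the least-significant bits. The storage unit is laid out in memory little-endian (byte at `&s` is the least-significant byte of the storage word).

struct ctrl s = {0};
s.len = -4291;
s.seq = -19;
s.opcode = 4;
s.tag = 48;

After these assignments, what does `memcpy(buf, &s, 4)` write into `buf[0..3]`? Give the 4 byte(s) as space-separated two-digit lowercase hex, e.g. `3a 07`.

len (15b) val=-4291 bits=0x6f3d at bit 0: 0x00006f3d
seq (7b) val=-19 bits=0x6d at bit 15: 0x0036ef3d
opcode (3b) val=4 bits=0x4 at bit 22: 0x0136ef3d
tag (7b) val=48 bits=0x30 at bit 25: 0x6136ef3d
word = 0x6136ef3d → little-endian bytes:
  [0]=0x3d  [1]=0xef  [2]=0x36  [3]=0x61

3d ef 36 61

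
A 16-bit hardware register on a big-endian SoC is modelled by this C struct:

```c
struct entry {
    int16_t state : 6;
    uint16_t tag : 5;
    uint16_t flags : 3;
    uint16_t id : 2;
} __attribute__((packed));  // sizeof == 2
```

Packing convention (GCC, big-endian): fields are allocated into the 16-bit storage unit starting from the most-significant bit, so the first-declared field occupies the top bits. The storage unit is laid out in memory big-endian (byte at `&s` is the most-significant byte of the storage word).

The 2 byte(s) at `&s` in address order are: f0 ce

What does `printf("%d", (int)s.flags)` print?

[0]=0xf0 [1]=0xce (big-endian) → word 0xf0ce
state [10+:6] = (word>>10) & 0x3f = 60
tag [5+:5] = (word>>5) & 0x1f = 6
flags [2+:3] = (word>>2) & 0x7 = 3  ←
id [0+:2] = (word>>0) & 0x3 = 2

3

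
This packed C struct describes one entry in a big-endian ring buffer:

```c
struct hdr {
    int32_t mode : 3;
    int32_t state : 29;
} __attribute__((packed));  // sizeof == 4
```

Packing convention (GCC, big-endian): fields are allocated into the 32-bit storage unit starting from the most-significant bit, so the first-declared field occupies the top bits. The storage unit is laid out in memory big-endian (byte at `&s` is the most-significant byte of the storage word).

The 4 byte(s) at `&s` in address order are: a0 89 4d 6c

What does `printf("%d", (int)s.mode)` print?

[0]=0xa0 [1]=0x89 [2]=0x4d [3]=0x6c (big-endian) → word 0xa0894d6c
mode:3 @ bit 29 → (0xa0894d6c>>29)&0x7 = 0x5  ←
state:29 @ bit 0 → (0xa0894d6c>>0)&0x1fffffff = 0x894d6c
mode signed 3b, MSB=1: 5 - 8 = -3

-3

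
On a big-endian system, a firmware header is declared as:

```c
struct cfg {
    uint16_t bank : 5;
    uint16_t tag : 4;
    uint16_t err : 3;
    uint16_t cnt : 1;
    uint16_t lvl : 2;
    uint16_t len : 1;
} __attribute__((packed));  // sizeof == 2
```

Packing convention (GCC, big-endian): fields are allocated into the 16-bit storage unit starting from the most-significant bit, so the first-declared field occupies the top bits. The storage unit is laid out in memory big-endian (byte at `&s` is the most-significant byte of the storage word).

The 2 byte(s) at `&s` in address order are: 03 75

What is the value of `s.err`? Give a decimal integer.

[0]=0x03 [1]=0x75 (big-endian) → word 0x0375
bank [11+:5] = (word>>11) & 0x1f = 0
tag [7+:4] = (word>>7) & 0xf = 6
err [4+:3] = (word>>4) & 0x7 = 7  ←
cnt [3+:1] = (word>>3) & 0x1 = 0
lvl [1+:2] = (word>>1) & 0x3 = 2
len [0+:1] = (word>>0) & 0x1 = 1

7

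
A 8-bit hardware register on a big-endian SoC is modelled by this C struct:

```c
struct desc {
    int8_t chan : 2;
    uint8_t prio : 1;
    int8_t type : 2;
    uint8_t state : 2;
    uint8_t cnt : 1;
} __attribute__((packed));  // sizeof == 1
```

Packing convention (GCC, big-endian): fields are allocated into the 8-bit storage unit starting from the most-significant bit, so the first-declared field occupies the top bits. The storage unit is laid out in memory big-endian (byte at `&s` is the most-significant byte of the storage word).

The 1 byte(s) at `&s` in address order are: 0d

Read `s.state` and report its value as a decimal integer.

[0]=0x0d (big-endian) → word 0x0d
chan:2 @ bit 6 → (0x0d>>6)&0x3 = 0x0
prio:1 @ bit 5 → (0x0d>>5)&0x1 = 0x0
type:2 @ bit 3 → (0x0d>>3)&0x3 = 0x1
state:2 @ bit 1 → (0x0d>>1)&0x3 = 0x2  ←
cnt:1 @ bit 0 → (0x0d>>0)&0x1 = 0x1

2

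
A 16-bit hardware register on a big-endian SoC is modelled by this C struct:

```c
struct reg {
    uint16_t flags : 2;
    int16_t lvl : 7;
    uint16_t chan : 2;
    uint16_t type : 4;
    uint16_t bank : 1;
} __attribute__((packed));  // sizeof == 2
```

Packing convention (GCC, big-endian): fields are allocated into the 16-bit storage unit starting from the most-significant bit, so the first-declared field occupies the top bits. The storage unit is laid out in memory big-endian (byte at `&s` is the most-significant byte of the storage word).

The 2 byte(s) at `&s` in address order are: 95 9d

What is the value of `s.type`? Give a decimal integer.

14

[0]=0x95 [1]=0x9d (big-endian) → word 0x959d
flags:2 @ bit 14 → (0x959d>>14)&0x3 = 0x2
lvl:7 @ bit 7 → (0x959d>>7)&0x7f = 0x2b
chan:2 @ bit 5 → (0x959d>>5)&0x3 = 0x0
type:4 @ bit 1 → (0x959d>>1)&0xf = 0xe  ←
bank:1 @ bit 0 → (0x959d>>0)&0x1 = 0x1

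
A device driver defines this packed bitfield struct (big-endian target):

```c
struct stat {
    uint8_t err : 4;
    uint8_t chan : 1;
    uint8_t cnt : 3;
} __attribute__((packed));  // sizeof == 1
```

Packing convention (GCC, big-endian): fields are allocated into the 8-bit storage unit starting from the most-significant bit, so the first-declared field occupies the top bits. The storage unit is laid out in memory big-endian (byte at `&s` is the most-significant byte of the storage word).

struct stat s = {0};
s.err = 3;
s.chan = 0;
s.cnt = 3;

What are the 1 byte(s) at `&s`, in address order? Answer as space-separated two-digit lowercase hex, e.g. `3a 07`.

33

err (4b) val=3 bits=0x3 at bit 4: 0x30
chan (1b) val=0 bits=0x0 at bit 3: 0x30
cnt (3b) val=3 bits=0x3 at bit 0: 0x33
word = 0x33 → big-endian bytes:
  [0]=0x33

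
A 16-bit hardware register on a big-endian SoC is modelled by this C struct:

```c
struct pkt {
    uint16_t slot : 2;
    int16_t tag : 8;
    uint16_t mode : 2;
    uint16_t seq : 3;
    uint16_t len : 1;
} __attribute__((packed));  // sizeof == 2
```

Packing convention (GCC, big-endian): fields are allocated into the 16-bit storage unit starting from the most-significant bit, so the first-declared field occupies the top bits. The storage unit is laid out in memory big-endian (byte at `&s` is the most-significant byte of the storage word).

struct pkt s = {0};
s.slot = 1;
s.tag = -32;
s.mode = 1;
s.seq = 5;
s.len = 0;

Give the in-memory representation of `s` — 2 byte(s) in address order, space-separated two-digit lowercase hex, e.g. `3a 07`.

78 1a

slot:2 = 1 → 0x1 << 14 → word 0x4000
tag:8 = -32 → 0xe0 << 6 → word 0x7800
mode:2 = 1 → 0x1 << 4 → word 0x7810
seq:3 = 5 → 0x5 << 1 → word 0x781a
len:1 = 0 → 0x0 << 0 → word 0x781a
word = 0x781a → big-endian bytes:
  [0]=0x78  [1]=0x1a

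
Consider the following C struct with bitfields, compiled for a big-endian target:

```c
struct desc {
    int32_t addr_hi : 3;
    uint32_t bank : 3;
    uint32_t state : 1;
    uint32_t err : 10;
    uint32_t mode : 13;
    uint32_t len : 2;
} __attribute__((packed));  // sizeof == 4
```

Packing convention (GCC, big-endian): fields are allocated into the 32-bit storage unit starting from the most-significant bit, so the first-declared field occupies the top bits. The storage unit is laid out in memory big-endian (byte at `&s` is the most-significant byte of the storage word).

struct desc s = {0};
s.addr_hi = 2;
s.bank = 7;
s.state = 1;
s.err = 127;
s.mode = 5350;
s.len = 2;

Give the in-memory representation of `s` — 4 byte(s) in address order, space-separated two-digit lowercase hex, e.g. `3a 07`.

5e 3f d3 9a

[29+:3] addr_hi=2 & 0x7 = 0x2; word=0x40000000
[26+:3] bank=7 & 0x7 = 0x7; word=0x5c000000
[25+:1] state=1 & 0x1 = 0x1; word=0x5e000000
[15+:10] err=127 & 0x3ff = 0x7f; word=0x5e3f8000
[2+:13] mode=5350 & 0x1fff = 0x14e6; word=0x5e3fd398
[0+:2] len=2 & 0x3 = 0x2; word=0x5e3fd39a
word = 0x5e3fd39a → big-endian bytes:
  [0]=0x5e  [1]=0x3f  [2]=0xd3  [3]=0x9a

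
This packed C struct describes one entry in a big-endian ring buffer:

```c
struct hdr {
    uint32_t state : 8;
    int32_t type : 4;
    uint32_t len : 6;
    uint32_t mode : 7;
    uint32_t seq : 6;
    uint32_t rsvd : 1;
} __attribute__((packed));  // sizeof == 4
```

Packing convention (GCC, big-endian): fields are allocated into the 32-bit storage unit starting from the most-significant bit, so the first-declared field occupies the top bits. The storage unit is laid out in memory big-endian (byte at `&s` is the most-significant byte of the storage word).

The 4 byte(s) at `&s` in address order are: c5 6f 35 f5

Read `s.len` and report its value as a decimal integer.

60

[0]=0xc5 [1]=0x6f [2]=0x35 [3]=0xf5 (big-endian) → word 0xc56f35f5
state [24+:8] = (word>>24) & 0xff = 197
type [20+:4] = (word>>20) & 0xf = 6
len [14+:6] = (word>>14) & 0x3f = 60  ←
mode [7+:7] = (word>>7) & 0x7f = 107
seq [1+:6] = (word>>1) & 0x3f = 58
rsvd [0+:1] = (word>>0) & 0x1 = 1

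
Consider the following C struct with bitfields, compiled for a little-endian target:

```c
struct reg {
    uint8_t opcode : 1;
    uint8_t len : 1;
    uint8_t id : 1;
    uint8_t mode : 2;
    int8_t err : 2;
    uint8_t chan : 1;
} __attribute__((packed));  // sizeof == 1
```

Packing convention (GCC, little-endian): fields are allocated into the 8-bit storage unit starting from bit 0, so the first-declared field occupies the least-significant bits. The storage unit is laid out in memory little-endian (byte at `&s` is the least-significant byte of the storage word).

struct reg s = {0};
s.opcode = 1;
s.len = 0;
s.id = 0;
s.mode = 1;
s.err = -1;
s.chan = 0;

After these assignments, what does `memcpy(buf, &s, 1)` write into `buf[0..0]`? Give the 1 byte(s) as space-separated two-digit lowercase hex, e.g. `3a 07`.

69

[0+:1] opcode=1 & 0x1 = 0x1; word=0x01
[1+:1] len=0 & 0x1 = 0x0; word=0x01
[2+:1] id=0 & 0x1 = 0x0; word=0x01
[3+:2] mode=1 & 0x3 = 0x1; word=0x09
[5+:2] err=-1 & 0x3 = 0x3; word=0x69
[7+:1] chan=0 & 0x1 = 0x0; word=0x69
word = 0x69 → little-endian bytes:
  [0]=0x69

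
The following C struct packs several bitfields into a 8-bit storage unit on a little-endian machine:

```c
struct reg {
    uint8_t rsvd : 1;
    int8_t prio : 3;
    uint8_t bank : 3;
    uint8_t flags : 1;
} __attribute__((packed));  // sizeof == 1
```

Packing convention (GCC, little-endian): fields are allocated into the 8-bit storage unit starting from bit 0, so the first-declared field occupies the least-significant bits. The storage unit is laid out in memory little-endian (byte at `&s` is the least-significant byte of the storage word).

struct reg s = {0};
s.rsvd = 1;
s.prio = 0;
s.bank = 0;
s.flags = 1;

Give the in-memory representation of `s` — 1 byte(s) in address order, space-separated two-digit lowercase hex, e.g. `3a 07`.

rsvd (1b) val=1 bits=0x1 at bit 0: 0x01
prio (3b) val=0 bits=0x0 at bit 1: 0x01
bank (3b) val=0 bits=0x0 at bit 4: 0x01
flags (1b) val=1 bits=0x1 at bit 7: 0x81
word = 0x81 → little-endian bytes:
  [0]=0x81

81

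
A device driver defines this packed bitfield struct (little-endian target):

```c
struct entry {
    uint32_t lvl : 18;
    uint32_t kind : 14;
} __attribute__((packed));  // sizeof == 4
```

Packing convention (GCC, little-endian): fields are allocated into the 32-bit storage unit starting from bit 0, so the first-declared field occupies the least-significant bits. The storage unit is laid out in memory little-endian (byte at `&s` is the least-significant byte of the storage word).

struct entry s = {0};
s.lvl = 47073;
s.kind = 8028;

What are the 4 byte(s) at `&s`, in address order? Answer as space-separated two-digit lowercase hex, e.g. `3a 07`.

e1 b7 70 7d

[0+:18] lvl=47073 & 0x3ffff = 0xb7e1; word=0x0000b7e1
[18+:14] kind=8028 & 0x3fff = 0x1f5c; word=0x7d70b7e1
word = 0x7d70b7e1 → little-endian bytes:
  [0]=0xe1  [1]=0xb7  [2]=0x70  [3]=0x7d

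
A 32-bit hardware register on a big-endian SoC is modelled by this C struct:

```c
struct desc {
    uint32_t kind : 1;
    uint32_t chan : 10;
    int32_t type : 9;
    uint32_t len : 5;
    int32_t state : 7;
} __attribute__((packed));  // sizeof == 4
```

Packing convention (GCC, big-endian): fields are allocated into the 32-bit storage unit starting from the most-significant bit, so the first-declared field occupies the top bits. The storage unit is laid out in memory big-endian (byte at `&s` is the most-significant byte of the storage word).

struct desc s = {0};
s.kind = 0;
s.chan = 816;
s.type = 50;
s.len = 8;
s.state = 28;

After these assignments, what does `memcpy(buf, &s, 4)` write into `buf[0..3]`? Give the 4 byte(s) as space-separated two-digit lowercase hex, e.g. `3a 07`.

kind:1 = 0 → 0x0 << 31 → word 0x00000000
chan:10 = 816 → 0x330 << 21 → word 0x66000000
type:9 = 50 → 0x32 << 12 → word 0x66032000
len:5 = 8 → 0x8 << 7 → word 0x66032400
state:7 = 28 → 0x1c << 0 → word 0x6603241c
word = 0x6603241c → big-endian bytes:
  [0]=0x66  [1]=0x03  [2]=0x24  [3]=0x1c

66 03 24 1c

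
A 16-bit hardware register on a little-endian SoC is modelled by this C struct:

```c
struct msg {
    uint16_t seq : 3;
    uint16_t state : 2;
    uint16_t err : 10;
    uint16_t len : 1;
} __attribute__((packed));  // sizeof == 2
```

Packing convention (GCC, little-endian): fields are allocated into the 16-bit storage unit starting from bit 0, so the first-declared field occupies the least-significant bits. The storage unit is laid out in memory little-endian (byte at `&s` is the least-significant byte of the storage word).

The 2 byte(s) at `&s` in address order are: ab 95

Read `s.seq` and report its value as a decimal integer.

3

[0]=0xab [1]=0x95 (little-endian) → word 0x95ab
seq:3 @ bit 0 → (0x95ab>>0)&0x7 = 0x3  ←
state:2 @ bit 3 → (0x95ab>>3)&0x3 = 0x1
err:10 @ bit 5 → (0x95ab>>5)&0x3ff = 0xad
len:1 @ bit 15 → (0x95ab>>15)&0x1 = 0x1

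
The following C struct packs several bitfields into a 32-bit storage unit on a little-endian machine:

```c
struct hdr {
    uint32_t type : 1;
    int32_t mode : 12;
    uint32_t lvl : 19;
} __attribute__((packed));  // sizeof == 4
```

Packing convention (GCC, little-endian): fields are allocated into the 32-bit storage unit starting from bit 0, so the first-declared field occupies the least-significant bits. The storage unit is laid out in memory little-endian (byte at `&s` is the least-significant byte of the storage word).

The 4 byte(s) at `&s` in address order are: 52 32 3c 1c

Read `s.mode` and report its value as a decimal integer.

-1751

[0]=0x52 [1]=0x32 [2]=0x3c [3]=0x1c (little-endian) → word 0x1c3c3252
type:1 @ bit 0 → (0x1c3c3252>>0)&0x1 = 0x0
mode:12 @ bit 1 → (0x1c3c3252>>1)&0xfff = 0x929  ←
lvl:19 @ bit 13 → (0x1c3c3252>>13)&0x7ffff = 0xe1e1
mode signed 12b, MSB=1: 2345 - 4096 = -1751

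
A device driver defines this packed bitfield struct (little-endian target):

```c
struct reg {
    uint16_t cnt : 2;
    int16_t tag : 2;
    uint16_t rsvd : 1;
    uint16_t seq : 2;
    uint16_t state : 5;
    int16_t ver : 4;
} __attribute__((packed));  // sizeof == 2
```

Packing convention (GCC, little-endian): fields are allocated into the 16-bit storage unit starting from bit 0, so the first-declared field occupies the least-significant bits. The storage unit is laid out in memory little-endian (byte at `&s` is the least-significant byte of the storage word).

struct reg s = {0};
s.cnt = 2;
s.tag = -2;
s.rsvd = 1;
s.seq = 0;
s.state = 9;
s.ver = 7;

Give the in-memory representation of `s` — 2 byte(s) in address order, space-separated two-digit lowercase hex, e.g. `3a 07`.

cnt:2 = 2 → 0x2 << 0 → word 0x0002
tag:2 = -2 → 0x2 << 2 → word 0x000a
rsvd:1 = 1 → 0x1 << 4 → word 0x001a
seq:2 = 0 → 0x0 << 5 → word 0x001a
state:5 = 9 → 0x9 << 7 → word 0x049a
ver:4 = 7 → 0x7 << 12 → word 0x749a
word = 0x749a → little-endian bytes:
  [0]=0x9a  [1]=0x74

9a 74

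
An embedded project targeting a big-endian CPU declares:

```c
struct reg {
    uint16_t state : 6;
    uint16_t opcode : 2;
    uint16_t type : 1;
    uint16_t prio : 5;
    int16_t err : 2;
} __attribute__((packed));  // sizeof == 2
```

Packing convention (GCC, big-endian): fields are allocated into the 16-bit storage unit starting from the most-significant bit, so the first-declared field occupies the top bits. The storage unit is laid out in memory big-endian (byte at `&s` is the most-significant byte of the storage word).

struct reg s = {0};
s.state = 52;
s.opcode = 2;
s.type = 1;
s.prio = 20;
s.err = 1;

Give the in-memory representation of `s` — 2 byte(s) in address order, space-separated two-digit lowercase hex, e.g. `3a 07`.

[10+:6] state=52 & 0x3f = 0x34; word=0xd000
[8+:2] opcode=2 & 0x3 = 0x2; word=0xd200
[7+:1] type=1 & 0x1 = 0x1; word=0xd280
[2+:5] prio=20 & 0x1f = 0x14; word=0xd2d0
[0+:2] err=1 & 0x3 = 0x1; word=0xd2d1
word = 0xd2d1 → big-endian bytes:
  [0]=0xd2  [1]=0xd1

d2 d1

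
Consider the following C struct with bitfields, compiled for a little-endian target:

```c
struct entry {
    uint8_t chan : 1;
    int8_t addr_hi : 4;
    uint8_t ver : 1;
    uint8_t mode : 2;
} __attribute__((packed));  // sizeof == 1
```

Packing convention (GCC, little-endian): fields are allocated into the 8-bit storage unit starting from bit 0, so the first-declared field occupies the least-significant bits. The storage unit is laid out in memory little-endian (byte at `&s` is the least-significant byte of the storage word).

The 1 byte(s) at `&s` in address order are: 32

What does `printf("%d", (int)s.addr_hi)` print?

[0]=0x32 (little-endian) → word 0x32
chan:1 @ bit 0 → (0x32>>0)&0x1 = 0x0
addr_hi:4 @ bit 1 → (0x32>>1)&0xf = 0x9  ←
ver:1 @ bit 5 → (0x32>>5)&0x1 = 0x1
mode:2 @ bit 6 → (0x32>>6)&0x3 = 0x0
addr_hi signed 4b, MSB=1: 9 - 16 = -7

-7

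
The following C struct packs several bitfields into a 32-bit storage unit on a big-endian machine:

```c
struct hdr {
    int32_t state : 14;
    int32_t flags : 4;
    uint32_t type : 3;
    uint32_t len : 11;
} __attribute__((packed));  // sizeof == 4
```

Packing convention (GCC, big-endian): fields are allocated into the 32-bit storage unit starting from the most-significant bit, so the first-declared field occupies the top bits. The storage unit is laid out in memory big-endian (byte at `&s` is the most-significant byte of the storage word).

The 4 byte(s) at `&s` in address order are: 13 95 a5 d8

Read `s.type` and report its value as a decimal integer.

4

[0]=0x13 [1]=0x95 [2]=0xa5 [3]=0xd8 (big-endian) → word 0x1395a5d8
state [18+:14] = (word>>18) & 0x3fff = 1253
flags [14+:4] = (word>>14) & 0xf = 6
type [11+:3] = (word>>11) & 0x7 = 4  ←
len [0+:11] = (word>>0) & 0x7ff = 1496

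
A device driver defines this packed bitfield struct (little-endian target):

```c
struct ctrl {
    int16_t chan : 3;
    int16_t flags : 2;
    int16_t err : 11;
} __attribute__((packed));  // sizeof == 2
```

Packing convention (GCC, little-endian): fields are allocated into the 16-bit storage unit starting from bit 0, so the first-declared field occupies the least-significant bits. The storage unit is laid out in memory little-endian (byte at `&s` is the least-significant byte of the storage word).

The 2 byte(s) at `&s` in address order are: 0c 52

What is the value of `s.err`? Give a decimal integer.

[0]=0x0c [1]=0x52 (little-endian) → word 0x520c
chan [0+:3] = (word>>0) & 0x7 = 4
flags [3+:2] = (word>>3) & 0x3 = 1
err [5+:11] = (word>>5) & 0x7ff = 656  ←
err signed 11b, MSB=0: value = 656

656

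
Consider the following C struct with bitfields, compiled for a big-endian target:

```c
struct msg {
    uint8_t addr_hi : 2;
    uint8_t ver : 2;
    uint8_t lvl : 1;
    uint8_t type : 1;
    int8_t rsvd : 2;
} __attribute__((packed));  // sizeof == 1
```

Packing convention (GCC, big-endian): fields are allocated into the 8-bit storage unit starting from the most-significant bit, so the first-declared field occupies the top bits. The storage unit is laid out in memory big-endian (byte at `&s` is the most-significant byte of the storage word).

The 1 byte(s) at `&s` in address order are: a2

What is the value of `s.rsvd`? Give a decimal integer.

-2

[0]=0xa2 (big-endian) → word 0xa2
addr_hi:2 @ bit 6 → (0xa2>>6)&0x3 = 0x2
ver:2 @ bit 4 → (0xa2>>4)&0x3 = 0x2
lvl:1 @ bit 3 → (0xa2>>3)&0x1 = 0x0
type:1 @ bit 2 → (0xa2>>2)&0x1 = 0x0
rsvd:2 @ bit 0 → (0xa2>>0)&0x3 = 0x2  ←
rsvd signed 2b, MSB=1: 2 - 4 = -2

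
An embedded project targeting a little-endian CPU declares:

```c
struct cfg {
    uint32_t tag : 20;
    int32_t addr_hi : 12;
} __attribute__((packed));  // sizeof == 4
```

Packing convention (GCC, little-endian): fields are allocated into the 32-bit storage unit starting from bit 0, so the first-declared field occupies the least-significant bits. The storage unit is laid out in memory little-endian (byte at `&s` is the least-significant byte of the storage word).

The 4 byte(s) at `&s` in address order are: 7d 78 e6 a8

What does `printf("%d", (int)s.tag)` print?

424061

[0]=0x7d [1]=0x78 [2]=0xe6 [3]=0xa8 (little-endian) → word 0xa8e6787d
tag [0+:20] = (word>>0) & 0xfffff = 424061  ←
addr_hi [20+:12] = (word>>20) & 0xfff = 2702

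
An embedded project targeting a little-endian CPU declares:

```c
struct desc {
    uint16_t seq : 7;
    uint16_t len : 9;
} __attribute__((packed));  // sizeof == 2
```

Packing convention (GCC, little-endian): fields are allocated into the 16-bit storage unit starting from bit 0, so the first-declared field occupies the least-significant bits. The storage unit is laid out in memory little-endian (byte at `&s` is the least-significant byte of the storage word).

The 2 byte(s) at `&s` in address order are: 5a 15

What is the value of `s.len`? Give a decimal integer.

42

[0]=0x5a [1]=0x15 (little-endian) → word 0x155a
seq:7 @ bit 0 → (0x155a>>0)&0x7f = 0x5a
len:9 @ bit 7 → (0x155a>>7)&0x1ff = 0x2a  ←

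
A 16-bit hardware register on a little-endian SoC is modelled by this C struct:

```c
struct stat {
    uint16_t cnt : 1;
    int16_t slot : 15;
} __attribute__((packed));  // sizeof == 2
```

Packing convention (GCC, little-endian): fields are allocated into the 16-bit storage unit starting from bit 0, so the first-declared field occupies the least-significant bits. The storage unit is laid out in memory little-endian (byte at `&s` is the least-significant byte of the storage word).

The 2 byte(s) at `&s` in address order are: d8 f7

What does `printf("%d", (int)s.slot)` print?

-1044

[0]=0xd8 [1]=0xf7 (little-endian) → word 0xf7d8
cnt:1 @ bit 0 → (0xf7d8>>0)&0x1 = 0x0
slot:15 @ bit 1 → (0xf7d8>>1)&0x7fff = 0x7bec  ←
slot signed 15b, MSB=1: 31724 - 32768 = -1044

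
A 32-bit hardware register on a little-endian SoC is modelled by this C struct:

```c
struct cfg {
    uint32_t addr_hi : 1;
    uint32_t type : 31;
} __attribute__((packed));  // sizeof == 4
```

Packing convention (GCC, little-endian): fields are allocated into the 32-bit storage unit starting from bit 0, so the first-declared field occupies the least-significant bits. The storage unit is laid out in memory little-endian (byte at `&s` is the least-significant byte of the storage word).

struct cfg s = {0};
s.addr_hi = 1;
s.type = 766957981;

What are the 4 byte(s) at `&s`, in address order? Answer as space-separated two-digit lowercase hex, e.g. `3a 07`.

3b b3 6d 5b

addr_hi:1 = 1 → 0x1 << 0 → word 0x00000001
type:31 = 766957981 → 0x2db6d99d << 1 → word 0x5b6db33b
word = 0x5b6db33b → little-endian bytes:
  [0]=0x3b  [1]=0xb3  [2]=0x6d  [3]=0x5b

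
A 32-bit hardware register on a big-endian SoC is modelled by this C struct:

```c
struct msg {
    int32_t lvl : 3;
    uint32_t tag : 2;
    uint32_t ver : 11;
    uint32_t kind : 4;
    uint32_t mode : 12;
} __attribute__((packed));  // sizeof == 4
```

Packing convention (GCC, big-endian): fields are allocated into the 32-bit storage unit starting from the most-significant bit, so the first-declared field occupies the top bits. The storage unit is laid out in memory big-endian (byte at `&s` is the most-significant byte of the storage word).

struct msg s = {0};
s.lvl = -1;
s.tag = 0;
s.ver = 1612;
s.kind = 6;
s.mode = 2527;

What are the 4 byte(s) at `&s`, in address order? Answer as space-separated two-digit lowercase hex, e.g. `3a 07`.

e6 4c 69 df

lvl (3b) val=-1 bits=0x7 at bit 29: 0xe0000000
tag (2b) val=0 bits=0x0 at bit 27: 0xe0000000
ver (11b) val=1612 bits=0x64c at bit 16: 0xe64c0000
kind (4b) val=6 bits=0x6 at bit 12: 0xe64c6000
mode (12b) val=2527 bits=0x9df at bit 0: 0xe64c69df
word = 0xe64c69df → big-endian bytes:
  [0]=0xe6  [1]=0x4c  [2]=0x69  [3]=0xdf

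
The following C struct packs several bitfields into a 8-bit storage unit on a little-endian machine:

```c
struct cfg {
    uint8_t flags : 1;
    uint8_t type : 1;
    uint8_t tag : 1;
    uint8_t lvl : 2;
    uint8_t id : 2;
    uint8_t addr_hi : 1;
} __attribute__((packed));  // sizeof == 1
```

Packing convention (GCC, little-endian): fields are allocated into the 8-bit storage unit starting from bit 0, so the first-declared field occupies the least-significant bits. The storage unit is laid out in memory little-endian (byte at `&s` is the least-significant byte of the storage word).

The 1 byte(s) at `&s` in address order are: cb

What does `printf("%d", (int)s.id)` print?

2

[0]=0xcb (little-endian) → word 0xcb
flags:1 @ bit 0 → (0xcb>>0)&0x1 = 0x1
type:1 @ bit 1 → (0xcb>>1)&0x1 = 0x1
tag:1 @ bit 2 → (0xcb>>2)&0x1 = 0x0
lvl:2 @ bit 3 → (0xcb>>3)&0x3 = 0x1
id:2 @ bit 5 → (0xcb>>5)&0x3 = 0x2  ←
addr_hi:1 @ bit 7 → (0xcb>>7)&0x1 = 0x1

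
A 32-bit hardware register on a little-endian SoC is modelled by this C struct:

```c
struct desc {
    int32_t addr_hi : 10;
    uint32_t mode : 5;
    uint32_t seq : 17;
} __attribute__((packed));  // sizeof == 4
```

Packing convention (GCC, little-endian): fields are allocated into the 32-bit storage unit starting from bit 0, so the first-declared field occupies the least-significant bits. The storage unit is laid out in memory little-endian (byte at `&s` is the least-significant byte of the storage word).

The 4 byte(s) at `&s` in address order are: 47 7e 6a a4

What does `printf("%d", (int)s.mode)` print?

31

[0]=0x47 [1]=0x7e [2]=0x6a [3]=0xa4 (little-endian) → word 0xa46a7e47
addr_hi:10 @ bit 0 → (0xa46a7e47>>0)&0x3ff = 0x247
mode:5 @ bit 10 → (0xa46a7e47>>10)&0x1f = 0x1f  ←
seq:17 @ bit 15 → (0xa46a7e47>>15)&0x1ffff = 0x148d4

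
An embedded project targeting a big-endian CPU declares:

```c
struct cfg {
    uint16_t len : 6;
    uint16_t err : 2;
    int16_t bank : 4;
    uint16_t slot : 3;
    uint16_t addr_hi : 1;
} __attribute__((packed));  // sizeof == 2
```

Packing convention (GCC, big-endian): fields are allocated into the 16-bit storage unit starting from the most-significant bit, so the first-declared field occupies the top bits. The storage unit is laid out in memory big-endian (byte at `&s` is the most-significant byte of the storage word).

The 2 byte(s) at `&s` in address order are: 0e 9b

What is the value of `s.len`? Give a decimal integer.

[0]=0x0e [1]=0x9b (big-endian) → word 0x0e9b
len [10+:6] = (word>>10) & 0x3f = 3  ←
err [8+:2] = (word>>8) & 0x3 = 2
bank [4+:4] = (word>>4) & 0xf = 9
slot [1+:3] = (word>>1) & 0x7 = 5
addr_hi [0+:1] = (word>>0) & 0x1 = 1

3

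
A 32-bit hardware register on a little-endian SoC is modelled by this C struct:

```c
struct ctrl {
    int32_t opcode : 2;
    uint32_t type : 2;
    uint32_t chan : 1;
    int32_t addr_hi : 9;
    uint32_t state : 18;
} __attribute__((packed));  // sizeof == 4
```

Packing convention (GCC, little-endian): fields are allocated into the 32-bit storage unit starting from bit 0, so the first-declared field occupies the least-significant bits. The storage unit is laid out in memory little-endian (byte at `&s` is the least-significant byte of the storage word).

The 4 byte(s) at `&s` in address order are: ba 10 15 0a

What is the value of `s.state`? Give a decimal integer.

[0]=0xba [1]=0x10 [2]=0x15 [3]=0x0a (little-endian) → word 0x0a1510ba
opcode:2 @ bit 0 → (0x0a1510ba>>0)&0x3 = 0x2
type:2 @ bit 2 → (0x0a1510ba>>2)&0x3 = 0x2
chan:1 @ bit 4 → (0x0a1510ba>>4)&0x1 = 0x1
addr_hi:9 @ bit 5 → (0x0a1510ba>>5)&0x1ff = 0x85
state:18 @ bit 14 → (0x0a1510ba>>14)&0x3ffff = 0x2854  ←

10324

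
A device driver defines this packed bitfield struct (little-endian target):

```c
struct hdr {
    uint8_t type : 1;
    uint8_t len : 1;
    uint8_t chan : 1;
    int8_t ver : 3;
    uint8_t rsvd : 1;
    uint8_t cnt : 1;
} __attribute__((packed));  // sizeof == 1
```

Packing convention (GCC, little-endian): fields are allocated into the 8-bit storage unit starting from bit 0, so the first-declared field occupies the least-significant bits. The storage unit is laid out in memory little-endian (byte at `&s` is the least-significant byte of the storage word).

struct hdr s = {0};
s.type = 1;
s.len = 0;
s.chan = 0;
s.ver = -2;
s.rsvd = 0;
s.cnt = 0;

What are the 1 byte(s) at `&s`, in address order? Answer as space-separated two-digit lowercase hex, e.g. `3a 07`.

31

type:1 = 1 → 0x1 << 0 → word 0x01
len:1 = 0 → 0x0 << 1 → word 0x01
chan:1 = 0 → 0x0 << 2 → word 0x01
ver:3 = -2 → 0x6 << 3 → word 0x31
rsvd:1 = 0 → 0x0 << 6 → word 0x31
cnt:1 = 0 → 0x0 << 7 → word 0x31
word = 0x31 → little-endian bytes:
  [0]=0x31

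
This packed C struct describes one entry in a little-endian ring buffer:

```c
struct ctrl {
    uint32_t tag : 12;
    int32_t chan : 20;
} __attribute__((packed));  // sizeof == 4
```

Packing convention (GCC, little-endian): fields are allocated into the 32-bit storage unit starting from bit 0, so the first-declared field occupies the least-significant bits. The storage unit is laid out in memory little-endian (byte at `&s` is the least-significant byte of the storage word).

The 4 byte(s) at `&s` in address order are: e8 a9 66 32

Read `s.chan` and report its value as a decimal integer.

206442

[0]=0xe8 [1]=0xa9 [2]=0x66 [3]=0x32 (little-endian) → word 0x3266a9e8
tag [0+:12] = (word>>0) & 0xfff = 2536
chan [12+:20] = (word>>12) & 0xfffff = 206442  ←
chan signed 20b, MSB=0: value = 206442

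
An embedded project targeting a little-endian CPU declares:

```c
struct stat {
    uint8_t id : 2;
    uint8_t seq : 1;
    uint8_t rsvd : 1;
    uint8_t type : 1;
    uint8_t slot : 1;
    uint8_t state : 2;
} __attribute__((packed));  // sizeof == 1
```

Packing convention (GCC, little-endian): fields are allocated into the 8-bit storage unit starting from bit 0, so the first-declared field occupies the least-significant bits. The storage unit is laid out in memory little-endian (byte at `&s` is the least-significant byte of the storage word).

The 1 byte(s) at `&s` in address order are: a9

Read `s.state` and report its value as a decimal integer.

[0]=0xa9 (little-endian) → word 0xa9
id:2 @ bit 0 → (0xa9>>0)&0x3 = 0x1
seq:1 @ bit 2 → (0xa9>>2)&0x1 = 0x0
rsvd:1 @ bit 3 → (0xa9>>3)&0x1 = 0x1
type:1 @ bit 4 → (0xa9>>4)&0x1 = 0x0
slot:1 @ bit 5 → (0xa9>>5)&0x1 = 0x1
state:2 @ bit 6 → (0xa9>>6)&0x3 = 0x2  ←

2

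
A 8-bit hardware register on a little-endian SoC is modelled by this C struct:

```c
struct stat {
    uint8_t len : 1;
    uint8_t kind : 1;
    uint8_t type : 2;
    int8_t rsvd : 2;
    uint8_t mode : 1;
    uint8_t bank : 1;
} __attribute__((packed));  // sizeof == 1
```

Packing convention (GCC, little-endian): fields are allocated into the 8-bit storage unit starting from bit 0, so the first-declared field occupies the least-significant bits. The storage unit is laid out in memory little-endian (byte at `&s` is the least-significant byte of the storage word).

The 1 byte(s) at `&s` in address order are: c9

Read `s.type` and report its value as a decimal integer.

[0]=0xc9 (little-endian) → word 0xc9
len:1 @ bit 0 → (0xc9>>0)&0x1 = 0x1
kind:1 @ bit 1 → (0xc9>>1)&0x1 = 0x0
type:2 @ bit 2 → (0xc9>>2)&0x3 = 0x2  ←
rsvd:2 @ bit 4 → (0xc9>>4)&0x3 = 0x0
mode:1 @ bit 6 → (0xc9>>6)&0x1 = 0x1
bank:1 @ bit 7 → (0xc9>>7)&0x1 = 0x1

2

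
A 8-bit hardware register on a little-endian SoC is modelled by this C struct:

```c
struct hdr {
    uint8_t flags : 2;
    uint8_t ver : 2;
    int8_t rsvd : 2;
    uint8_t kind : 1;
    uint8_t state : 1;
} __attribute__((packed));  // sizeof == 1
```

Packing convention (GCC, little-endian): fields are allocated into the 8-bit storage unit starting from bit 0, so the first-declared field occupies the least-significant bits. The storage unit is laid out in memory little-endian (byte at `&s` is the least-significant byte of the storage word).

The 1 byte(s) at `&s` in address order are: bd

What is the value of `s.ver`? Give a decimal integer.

[0]=0xbd (little-endian) → word 0xbd
flags:2 @ bit 0 → (0xbd>>0)&0x3 = 0x1
ver:2 @ bit 2 → (0xbd>>2)&0x3 = 0x3  ←
rsvd:2 @ bit 4 → (0xbd>>4)&0x3 = 0x3
kind:1 @ bit 6 → (0xbd>>6)&0x1 = 0x0
state:1 @ bit 7 → (0xbd>>7)&0x1 = 0x1

3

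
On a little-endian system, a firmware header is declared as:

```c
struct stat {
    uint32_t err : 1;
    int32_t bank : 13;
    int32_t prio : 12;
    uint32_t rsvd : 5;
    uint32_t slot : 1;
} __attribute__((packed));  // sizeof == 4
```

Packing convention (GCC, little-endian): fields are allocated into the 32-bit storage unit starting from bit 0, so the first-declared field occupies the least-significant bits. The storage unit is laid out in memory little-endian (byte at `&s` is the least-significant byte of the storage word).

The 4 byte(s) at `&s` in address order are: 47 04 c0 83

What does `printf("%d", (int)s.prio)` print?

[0]=0x47 [1]=0x04 [2]=0xc0 [3]=0x83 (little-endian) → word 0x83c00447
err [0+:1] = (word>>0) & 0x1 = 1
bank [1+:13] = (word>>1) & 0x1fff = 547
prio [14+:12] = (word>>14) & 0xfff = 3840  ←
rsvd [26+:5] = (word>>26) & 0x1f = 0
slot [31+:1] = (word>>31) & 0x1 = 1
prio signed 12b, MSB=1: 3840 - 4096 = -256

-256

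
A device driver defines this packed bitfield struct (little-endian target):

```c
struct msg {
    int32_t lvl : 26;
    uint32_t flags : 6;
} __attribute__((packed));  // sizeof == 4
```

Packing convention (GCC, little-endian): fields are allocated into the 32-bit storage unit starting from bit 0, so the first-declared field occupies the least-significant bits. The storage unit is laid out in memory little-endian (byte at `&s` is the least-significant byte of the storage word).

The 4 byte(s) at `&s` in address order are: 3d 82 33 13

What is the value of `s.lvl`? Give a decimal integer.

-13401539

[0]=0x3d [1]=0x82 [2]=0x33 [3]=0x13 (little-endian) → word 0x1333823d
lvl [0+:26] = (word>>0) & 0x3ffffff = 53707325  ←
flags [26+:6] = (word>>26) & 0x3f = 4
lvl signed 26b, MSB=1: 53707325 - 67108864 = -13401539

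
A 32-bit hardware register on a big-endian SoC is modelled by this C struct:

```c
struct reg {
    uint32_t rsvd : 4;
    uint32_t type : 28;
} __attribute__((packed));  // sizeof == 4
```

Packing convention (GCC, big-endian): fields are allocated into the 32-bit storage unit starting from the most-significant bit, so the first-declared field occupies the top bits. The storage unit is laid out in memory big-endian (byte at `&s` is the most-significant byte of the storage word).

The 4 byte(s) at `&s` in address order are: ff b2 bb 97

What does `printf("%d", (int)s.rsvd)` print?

15

[0]=0xff [1]=0xb2 [2]=0xbb [3]=0x97 (big-endian) → word 0xffb2bb97
rsvd:4 @ bit 28 → (0xffb2bb97>>28)&0xf = 0xf  ←
type:28 @ bit 0 → (0xffb2bb97>>0)&0xfffffff = 0xfb2bb97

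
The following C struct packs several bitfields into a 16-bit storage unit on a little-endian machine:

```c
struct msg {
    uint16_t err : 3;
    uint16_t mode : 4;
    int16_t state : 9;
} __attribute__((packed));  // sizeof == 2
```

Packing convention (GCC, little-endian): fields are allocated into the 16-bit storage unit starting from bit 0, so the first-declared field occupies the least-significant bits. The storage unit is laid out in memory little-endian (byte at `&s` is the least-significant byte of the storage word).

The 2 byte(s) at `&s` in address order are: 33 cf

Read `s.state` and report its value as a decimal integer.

-98

[0]=0x33 [1]=0xcf (little-endian) → word 0xcf33
err:3 @ bit 0 → (0xcf33>>0)&0x7 = 0x3
mode:4 @ bit 3 → (0xcf33>>3)&0xf = 0x6
state:9 @ bit 7 → (0xcf33>>7)&0x1ff = 0x19e  ←
state signed 9b, MSB=1: 414 - 512 = -98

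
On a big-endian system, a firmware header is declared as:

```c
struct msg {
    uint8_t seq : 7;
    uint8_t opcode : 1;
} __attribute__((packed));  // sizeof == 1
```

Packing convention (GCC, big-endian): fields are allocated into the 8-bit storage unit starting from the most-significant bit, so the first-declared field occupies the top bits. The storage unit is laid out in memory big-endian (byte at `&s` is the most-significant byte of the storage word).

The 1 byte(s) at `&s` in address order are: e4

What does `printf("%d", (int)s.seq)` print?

[0]=0xe4 (big-endian) → word 0xe4
seq:7 @ bit 1 → (0xe4>>1)&0x7f = 0x72  ←
opcode:1 @ bit 0 → (0xe4>>0)&0x1 = 0x0

114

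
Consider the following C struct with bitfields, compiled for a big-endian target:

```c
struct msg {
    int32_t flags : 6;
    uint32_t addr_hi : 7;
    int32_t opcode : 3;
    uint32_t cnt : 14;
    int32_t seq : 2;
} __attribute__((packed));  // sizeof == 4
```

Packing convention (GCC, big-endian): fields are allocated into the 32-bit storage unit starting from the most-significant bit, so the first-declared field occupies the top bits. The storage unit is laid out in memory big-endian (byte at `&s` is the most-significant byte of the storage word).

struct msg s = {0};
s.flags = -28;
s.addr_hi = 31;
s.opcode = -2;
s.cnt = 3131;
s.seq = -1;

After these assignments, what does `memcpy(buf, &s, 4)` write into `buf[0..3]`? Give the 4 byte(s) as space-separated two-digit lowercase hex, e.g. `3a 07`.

flags:6 = -28 → 0x24 << 26 → word 0x90000000
addr_hi:7 = 31 → 0x1f << 19 → word 0x90f80000
opcode:3 = -2 → 0x6 << 16 → word 0x90fe0000
cnt:14 = 3131 → 0xc3b << 2 → word 0x90fe30ec
seq:2 = -1 → 0x3 << 0 → word 0x90fe30ef
word = 0x90fe30ef → big-endian bytes:
  [0]=0x90  [1]=0xfe  [2]=0x30  [3]=0xef

90 fe 30 ef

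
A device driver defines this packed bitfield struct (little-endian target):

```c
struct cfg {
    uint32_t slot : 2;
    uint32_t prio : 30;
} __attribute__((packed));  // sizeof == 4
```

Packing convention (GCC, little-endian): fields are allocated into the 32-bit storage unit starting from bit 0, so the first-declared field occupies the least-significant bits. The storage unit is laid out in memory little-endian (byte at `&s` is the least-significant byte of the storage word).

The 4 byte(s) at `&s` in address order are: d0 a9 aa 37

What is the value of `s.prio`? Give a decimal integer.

233482868

[0]=0xd0 [1]=0xa9 [2]=0xaa [3]=0x37 (little-endian) → word 0x37aaa9d0
slot:2 @ bit 0 → (0x37aaa9d0>>0)&0x3 = 0x0
prio:30 @ bit 2 → (0x37aaa9d0>>2)&0x3fffffff = 0xdeaaa74  ←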